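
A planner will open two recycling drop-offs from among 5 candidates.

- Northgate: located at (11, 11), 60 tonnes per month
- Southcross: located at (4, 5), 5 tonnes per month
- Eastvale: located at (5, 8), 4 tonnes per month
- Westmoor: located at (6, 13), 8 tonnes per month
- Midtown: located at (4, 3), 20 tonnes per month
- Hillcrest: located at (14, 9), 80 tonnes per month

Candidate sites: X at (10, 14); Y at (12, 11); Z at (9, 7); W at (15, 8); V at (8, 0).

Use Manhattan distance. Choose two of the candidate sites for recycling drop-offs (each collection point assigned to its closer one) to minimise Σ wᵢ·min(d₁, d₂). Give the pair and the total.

Evaluate every pair (each demand assigned to the nearer of the two):
  {Y, V}: total = 669
  {Y, Z}: total = 679
  {Y, W}: total = 714
  {Z, W}: total = 827
  {X, Y}: total = 850
  {X, W}: total = 870
  {W, V}: total = 917
  {X, Z}: total = 1075
  {Z, V}: total = 1187
  {X, V}: total = 1229
Best pair: {Y, V} with total 669.

{Y, V}, total 669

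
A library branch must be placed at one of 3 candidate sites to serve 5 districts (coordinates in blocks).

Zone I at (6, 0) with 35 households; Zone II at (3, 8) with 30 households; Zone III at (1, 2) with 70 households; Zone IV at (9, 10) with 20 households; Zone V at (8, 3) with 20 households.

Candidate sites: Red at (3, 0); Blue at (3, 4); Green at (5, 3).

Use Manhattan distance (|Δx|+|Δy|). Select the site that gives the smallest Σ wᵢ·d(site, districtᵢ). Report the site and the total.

Total weighted distance at each candidate:
  Red (3, 0): total = 1105
  Blue (3, 4): total = 1005
  Green (5, 3): total = 980
Minimum is at Green with total 980 blocks.

Green, total 980 blocks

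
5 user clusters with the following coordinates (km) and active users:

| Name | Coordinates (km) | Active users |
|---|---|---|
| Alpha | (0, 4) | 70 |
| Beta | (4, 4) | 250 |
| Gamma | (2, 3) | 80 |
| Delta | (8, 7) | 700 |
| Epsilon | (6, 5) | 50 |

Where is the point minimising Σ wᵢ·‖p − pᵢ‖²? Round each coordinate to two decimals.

The minimiser of Σwᵢ‖p−pᵢ‖² is the weighted centroid p* = (Σwᵢpᵢ)/(Σwᵢ).
Σwᵢ = 1150.
Σwᵢxᵢ = 70·0 + 250·4 + 80·2 + 700·8 + 50·6 = 7060.
Σwᵢyᵢ = 70·4 + 250·4 + 80·3 + 700·7 + 50·5 = 6670.
x* = 7060/1150 = 6.14, y* = 6670/1150 = 5.80.

(6.14, 5.80)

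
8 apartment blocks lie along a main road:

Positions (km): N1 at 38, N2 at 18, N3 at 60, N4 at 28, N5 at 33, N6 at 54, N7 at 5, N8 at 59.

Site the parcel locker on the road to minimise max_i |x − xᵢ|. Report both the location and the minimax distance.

The 1-center on a line is the midpoint of the two extreme points: leftmost at 5, rightmost at 60.
Optimal location = (5 + 60)/2 = 32.5; maximum distance = (60 − 5)/2 = 27.5.

location 32.5, max distance 27.5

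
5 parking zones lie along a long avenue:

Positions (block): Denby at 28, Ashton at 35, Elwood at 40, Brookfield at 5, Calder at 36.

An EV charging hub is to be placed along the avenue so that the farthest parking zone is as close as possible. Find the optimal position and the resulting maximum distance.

location 22.5, max distance 17.5

The 1-center on a line is the midpoint of the two extreme points: leftmost at 5, rightmost at 40.
Optimal location = (5 + 40)/2 = 22.5; maximum distance = (40 − 5)/2 = 17.5.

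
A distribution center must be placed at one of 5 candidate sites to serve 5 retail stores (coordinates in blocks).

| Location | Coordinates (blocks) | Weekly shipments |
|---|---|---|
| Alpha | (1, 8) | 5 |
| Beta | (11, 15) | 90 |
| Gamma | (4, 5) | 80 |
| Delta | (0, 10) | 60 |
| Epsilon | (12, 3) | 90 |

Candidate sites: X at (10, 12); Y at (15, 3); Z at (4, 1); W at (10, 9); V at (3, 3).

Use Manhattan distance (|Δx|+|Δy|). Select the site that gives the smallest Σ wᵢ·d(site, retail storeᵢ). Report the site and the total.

Total weighted distance at each candidate:
  X (10, 12): total = 3175
  Y (15, 3): total = 4165
  Z (4, 1): total = 3940
  W (10, 9): total = 2860
  V (3, 3): total = 3485
Minimum is at W with total 2860 blocks.

W, total 2860 blocks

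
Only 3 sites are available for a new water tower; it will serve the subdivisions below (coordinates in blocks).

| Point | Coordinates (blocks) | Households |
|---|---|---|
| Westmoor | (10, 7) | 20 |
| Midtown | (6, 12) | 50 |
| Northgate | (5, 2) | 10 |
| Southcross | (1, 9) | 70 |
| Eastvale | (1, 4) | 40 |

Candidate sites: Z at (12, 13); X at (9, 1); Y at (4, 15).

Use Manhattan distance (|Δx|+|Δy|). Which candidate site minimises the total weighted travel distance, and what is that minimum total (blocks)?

Y, total 1860 blocks

Total weighted distance at each candidate:
  Z (12, 13): total = 2540
  X (9, 1): total = 2450
  Y (4, 15): total = 1860
Minimum is at Y with total 1860 blocks.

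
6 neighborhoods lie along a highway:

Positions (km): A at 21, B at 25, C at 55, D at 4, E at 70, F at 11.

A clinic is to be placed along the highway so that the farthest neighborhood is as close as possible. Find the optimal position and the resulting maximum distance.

location 37, max distance 33

The 1-center on a line is the midpoint of the two extreme points: leftmost at 4, rightmost at 70.
Optimal location = (4 + 70)/2 = 37; maximum distance = (70 − 4)/2 = 33.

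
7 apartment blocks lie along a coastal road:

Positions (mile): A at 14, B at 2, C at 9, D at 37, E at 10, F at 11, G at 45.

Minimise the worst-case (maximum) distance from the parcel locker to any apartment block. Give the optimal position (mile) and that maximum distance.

location 23.5, max distance 21.5

The 1-center on a line is the midpoint of the two extreme points: leftmost at 2, rightmost at 45.
Optimal location = (2 + 45)/2 = 23.5; maximum distance = (45 − 2)/2 = 21.5.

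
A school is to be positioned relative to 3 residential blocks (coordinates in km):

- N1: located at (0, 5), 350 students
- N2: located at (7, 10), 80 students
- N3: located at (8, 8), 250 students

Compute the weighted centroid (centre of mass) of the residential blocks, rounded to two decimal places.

The minimiser of Σwᵢ‖p−pᵢ‖² is the weighted centroid p* = (Σwᵢpᵢ)/(Σwᵢ).
Σwᵢ = 680.
Σwᵢxᵢ = 350·0 + 80·7 + 250·8 = 2560.
Σwᵢyᵢ = 350·5 + 80·10 + 250·8 = 4550.
x* = 2560/680 = 3.76, y* = 4550/680 = 6.69.

(3.76, 6.69)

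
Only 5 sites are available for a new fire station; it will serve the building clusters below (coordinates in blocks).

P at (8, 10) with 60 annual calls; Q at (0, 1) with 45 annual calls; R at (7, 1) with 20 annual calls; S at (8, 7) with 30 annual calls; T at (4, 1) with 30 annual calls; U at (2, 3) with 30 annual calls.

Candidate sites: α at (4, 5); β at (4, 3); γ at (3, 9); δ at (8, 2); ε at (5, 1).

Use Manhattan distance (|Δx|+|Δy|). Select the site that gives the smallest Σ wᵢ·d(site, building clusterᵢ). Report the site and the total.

Total weighted distance at each candidate:
  α (4, 5): total = 1460
  β (4, 3): total = 1390
  γ (3, 9): total = 1785
  δ (8, 2): total = 1435
  ε (5, 1): total = 1435
Minimum is at β with total 1390 blocks.

β, total 1390 blocks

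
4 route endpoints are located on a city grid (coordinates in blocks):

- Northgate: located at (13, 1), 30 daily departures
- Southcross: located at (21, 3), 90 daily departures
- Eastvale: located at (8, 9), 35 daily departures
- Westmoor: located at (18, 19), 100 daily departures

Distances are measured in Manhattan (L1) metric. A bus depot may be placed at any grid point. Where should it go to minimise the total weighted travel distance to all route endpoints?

(18, 9)

Manhattan distance separates: Σwᵢ(|x−xᵢ|+|y−yᵢ|) = Σwᵢ|x−xᵢ| + Σwᵢ|y−yᵢ|, so x and y are optimised independently as 1-D weighted medians.
Total weight W = 255; half = 127.5.
x-coordinate, sorted with cumulative weight:
  x=8 (Eastvale, w=35) cum 35
  x=13 (Northgate, w=30) cum 65
  x=18 (Westmoor, w=100) cum 165  ← median
  x=21 (Southcross, w=90) cum 255
⇒ x* = 18
y-coordinate, sorted with cumulative weight:
  y=1 (Northgate, w=30) cum 30
  y=3 (Southcross, w=90) cum 120
  y=9 (Eastvale, w=35) cum 155  ← median
  y=19 (Westmoor, w=100) cum 255
⇒ y* = 9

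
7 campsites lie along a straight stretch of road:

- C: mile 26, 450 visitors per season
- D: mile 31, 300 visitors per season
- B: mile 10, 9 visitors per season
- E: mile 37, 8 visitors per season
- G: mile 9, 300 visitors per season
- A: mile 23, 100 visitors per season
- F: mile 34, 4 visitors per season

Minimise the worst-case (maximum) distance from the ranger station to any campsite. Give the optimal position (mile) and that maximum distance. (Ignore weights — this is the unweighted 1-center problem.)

The 1-center on a line is the midpoint of the two extreme points: leftmost at 9, rightmost at 37.
Optimal location = (9 + 37)/2 = 23; maximum distance = (37 − 9)/2 = 14.

location 23, max distance 14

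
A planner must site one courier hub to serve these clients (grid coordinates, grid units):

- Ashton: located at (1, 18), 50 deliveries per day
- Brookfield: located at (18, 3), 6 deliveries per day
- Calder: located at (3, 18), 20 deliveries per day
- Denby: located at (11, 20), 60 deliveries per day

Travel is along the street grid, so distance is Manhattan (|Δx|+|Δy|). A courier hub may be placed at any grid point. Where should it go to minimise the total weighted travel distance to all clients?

Manhattan distance separates: Σwᵢ(|x−xᵢ|+|y−yᵢ|) = Σwᵢ|x−xᵢ| + Σwᵢ|y−yᵢ|, so x and y are optimised independently as 1-D weighted medians.
Total weight W = 136; half = 68.
x-coordinate, sorted with cumulative weight:
  x=1 (Ashton, w=50) cum 50
  x=3 (Calder, w=20) cum 70  ← median
  x=11 (Denby, w=60) cum 130
  x=18 (Brookfield, w=6) cum 136
⇒ x* = 3
y-coordinate, sorted with cumulative weight:
  y=3 (Brookfield, w=6) cum 6
  y=18 (Ashton, w=50) cum 56
  y=18 (Calder, w=20) cum 76  ← median
  y=20 (Denby, w=60) cum 136
⇒ y* = 18

(3, 18)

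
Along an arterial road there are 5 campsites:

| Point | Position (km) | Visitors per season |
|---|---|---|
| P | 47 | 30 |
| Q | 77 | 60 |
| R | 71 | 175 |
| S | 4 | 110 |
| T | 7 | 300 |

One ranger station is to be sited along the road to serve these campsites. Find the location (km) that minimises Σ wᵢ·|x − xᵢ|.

x = 7

For a sum of weighted absolute distances on a line, the optimum is the weighted median (not the mean). Total weight W = 675; half-weight = 337.5.
Sort by position and accumulate weight:
  km 4 (S, w=110) → cum 110
  km 7 (T, w=300) → cum 410  ≥ 337.5 → median here
  km 47 (P, w=30) → cum 440
  km 71 (R, w=175) → cum 615
  km 77 (Q, w=60) → cum 675
Optimal location: km 7.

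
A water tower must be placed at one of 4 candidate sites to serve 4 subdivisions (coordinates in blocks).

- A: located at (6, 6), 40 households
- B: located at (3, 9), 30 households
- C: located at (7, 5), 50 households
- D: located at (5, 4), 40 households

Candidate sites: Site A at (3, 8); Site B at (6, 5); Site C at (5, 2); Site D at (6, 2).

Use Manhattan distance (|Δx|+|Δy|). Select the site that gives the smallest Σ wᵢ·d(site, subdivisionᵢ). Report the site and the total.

Site B, total 380 blocks

Total weighted distance at each candidate:
  Site A (3, 8): total = 820
  Site B (6, 5): total = 380
  Site C (5, 2): total = 800
  Site D (6, 2): total = 780
Minimum is at Site B with total 380 blocks.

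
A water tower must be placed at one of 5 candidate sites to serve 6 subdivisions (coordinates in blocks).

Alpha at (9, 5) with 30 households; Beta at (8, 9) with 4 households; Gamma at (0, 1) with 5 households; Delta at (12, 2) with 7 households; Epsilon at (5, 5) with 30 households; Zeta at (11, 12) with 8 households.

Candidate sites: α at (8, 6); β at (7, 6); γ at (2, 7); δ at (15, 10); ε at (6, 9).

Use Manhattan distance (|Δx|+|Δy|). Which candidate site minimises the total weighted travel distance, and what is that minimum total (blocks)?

Total weighted distance at each candidate:
  α (8, 6): total = 385
  β (7, 6): total = 399
  γ (2, 7): total = 709
  δ (15, 10): total = 1057
  ε (6, 9): total = 593
Minimum is at α with total 385 blocks.

α, total 385 blocks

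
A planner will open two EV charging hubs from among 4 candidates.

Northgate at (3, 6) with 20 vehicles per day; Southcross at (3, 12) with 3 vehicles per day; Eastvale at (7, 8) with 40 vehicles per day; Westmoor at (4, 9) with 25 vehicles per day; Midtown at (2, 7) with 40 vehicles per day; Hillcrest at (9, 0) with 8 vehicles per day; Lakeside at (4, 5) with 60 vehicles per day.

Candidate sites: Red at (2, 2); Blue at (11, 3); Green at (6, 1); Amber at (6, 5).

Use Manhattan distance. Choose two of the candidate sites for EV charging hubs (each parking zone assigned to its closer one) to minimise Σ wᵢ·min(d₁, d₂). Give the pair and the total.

{Red, Amber}, total 804

Evaluate every pair (each demand assigned to the nearer of the two):
  {Red, Amber}: total = 804
  {Green, Amber}: total = 812
  {Blue, Amber}: total = 820
  {Red, Green}: total = 1210
  {Red, Blue}: total = 1258
  {Blue, Green}: total = 1564
Best pair: {Red, Amber} with total 804.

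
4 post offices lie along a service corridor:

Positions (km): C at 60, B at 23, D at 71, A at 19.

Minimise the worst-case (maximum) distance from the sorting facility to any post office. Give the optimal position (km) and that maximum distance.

location 45, max distance 26

The 1-center on a line is the midpoint of the two extreme points: leftmost at 19, rightmost at 71.
Optimal location = (19 + 71)/2 = 45; maximum distance = (71 − 19)/2 = 26.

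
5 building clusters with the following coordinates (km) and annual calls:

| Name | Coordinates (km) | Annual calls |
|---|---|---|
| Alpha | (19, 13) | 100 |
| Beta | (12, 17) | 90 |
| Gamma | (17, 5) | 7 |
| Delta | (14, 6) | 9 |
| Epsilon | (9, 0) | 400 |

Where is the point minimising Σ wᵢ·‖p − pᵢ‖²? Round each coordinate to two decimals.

The minimiser of Σwᵢ‖p−pᵢ‖² is the weighted centroid p* = (Σwᵢpᵢ)/(Σwᵢ).
Σwᵢ = 606.
Σwᵢxᵢ = 100·19 + 90·12 + 7·17 + 9·14 + 400·9 = 6825.
Σwᵢyᵢ = 100·13 + 90·17 + 7·5 + 9·6 + 400·0 = 2919.
x* = 6825/606 = 11.26, y* = 2919/606 = 4.82.

(11.26, 4.82)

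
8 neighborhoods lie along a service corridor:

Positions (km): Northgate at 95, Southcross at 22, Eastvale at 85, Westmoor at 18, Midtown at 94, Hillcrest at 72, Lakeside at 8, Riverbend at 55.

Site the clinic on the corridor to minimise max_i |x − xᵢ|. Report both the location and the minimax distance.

location 51.5, max distance 43.5

The 1-center on a line is the midpoint of the two extreme points: leftmost at 8, rightmost at 95.
Optimal location = (8 + 95)/2 = 51.5; maximum distance = (95 − 8)/2 = 43.5.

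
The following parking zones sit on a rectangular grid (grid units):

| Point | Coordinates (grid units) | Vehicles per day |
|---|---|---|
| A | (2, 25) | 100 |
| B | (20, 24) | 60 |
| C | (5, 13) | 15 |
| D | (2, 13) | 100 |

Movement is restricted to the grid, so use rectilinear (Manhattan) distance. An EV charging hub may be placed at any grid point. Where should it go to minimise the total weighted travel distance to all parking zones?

(2, 24)

Manhattan distance separates: Σwᵢ(|x−xᵢ|+|y−yᵢ|) = Σwᵢ|x−xᵢ| + Σwᵢ|y−yᵢ|, so x and y are optimised independently as 1-D weighted medians.
Total weight W = 275; half = 137.5.
x-coordinate, sorted with cumulative weight:
  x=2 (A, w=100) cum 100
  x=2 (D, w=100) cum 200  ← median
  x=5 (C, w=15) cum 215
  x=20 (B, w=60) cum 275
⇒ x* = 2
y-coordinate, sorted with cumulative weight:
  y=13 (C, w=15) cum 15
  y=13 (D, w=100) cum 115
  y=24 (B, w=60) cum 175  ← median
  y=25 (A, w=100) cum 275
⇒ y* = 24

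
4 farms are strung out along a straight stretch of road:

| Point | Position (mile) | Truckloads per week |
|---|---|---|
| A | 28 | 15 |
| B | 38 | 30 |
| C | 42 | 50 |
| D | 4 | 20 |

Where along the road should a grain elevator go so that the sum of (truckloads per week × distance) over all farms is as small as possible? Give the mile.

For a sum of weighted absolute distances on a line, the optimum is the weighted median (not the mean). Total weight W = 115; half-weight = 57.5.
Sort by position and accumulate weight:
  mile 4 (D, w=20) → cum 20
  mile 28 (A, w=15) → cum 35
  mile 38 (B, w=30) → cum 65  ≥ 57.5 → median here
  mile 42 (C, w=50) → cum 115
Optimal location: mile 38.

x = 38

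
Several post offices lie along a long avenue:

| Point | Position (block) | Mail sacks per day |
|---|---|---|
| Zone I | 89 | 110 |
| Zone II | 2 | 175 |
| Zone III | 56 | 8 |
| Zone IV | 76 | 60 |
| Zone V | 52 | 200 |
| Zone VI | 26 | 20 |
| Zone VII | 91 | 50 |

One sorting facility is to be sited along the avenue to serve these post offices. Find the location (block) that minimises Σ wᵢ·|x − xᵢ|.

x = 52

For a sum of weighted absolute distances on a line, the optimum is the weighted median (not the mean). Total weight W = 623; half-weight = 311.5.
Sort by position and accumulate weight:
  block 2 (Zone II, w=175) → cum 175
  block 26 (Zone VI, w=20) → cum 195
  block 52 (Zone V, w=200) → cum 395  ≥ 311.5 → median here
  block 56 (Zone III, w=8) → cum 403
  block 76 (Zone IV, w=60) → cum 463
  block 89 (Zone I, w=110) → cum 573
  block 91 (Zone VII, w=50) → cum 623
Optimal location: block 52.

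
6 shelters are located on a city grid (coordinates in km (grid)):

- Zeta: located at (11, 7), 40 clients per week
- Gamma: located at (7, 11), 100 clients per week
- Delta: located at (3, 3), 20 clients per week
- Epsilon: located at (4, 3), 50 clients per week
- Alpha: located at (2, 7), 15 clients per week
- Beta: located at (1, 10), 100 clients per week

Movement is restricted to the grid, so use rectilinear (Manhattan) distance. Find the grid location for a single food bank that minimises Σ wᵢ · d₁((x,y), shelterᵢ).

(4, 10)

Manhattan distance separates: Σwᵢ(|x−xᵢ|+|y−yᵢ|) = Σwᵢ|x−xᵢ| + Σwᵢ|y−yᵢ|, so x and y are optimised independently as 1-D weighted medians.
Total weight W = 325; half = 162.5.
x-coordinate, sorted with cumulative weight:
  x=1 (Beta, w=100) cum 100
  x=2 (Alpha, w=15) cum 115
  x=3 (Delta, w=20) cum 135
  x=4 (Epsilon, w=50) cum 185  ← median
  x=7 (Gamma, w=100) cum 285
  x=11 (Zeta, w=40) cum 325
⇒ x* = 4
y-coordinate, sorted with cumulative weight:
  y=3 (Delta, w=20) cum 20
  y=3 (Epsilon, w=50) cum 70
  y=7 (Zeta, w=40) cum 110
  y=7 (Alpha, w=15) cum 125
  y=10 (Beta, w=100) cum 225  ← median
  y=11 (Gamma, w=100) cum 325
⇒ y* = 10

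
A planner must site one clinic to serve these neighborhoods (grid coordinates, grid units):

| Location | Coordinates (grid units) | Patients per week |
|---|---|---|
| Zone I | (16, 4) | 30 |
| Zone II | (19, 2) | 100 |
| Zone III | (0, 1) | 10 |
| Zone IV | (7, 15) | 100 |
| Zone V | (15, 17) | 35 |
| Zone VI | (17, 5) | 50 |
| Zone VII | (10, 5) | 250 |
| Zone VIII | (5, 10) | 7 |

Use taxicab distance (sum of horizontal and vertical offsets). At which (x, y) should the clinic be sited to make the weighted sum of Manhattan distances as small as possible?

Manhattan distance separates: Σwᵢ(|x−xᵢ|+|y−yᵢ|) = Σwᵢ|x−xᵢ| + Σwᵢ|y−yᵢ|, so x and y are optimised independently as 1-D weighted medians.
Total weight W = 582; half = 291.
x-coordinate, sorted with cumulative weight:
  x=0 (Zone III, w=10) cum 10
  x=5 (Zone VIII, w=7) cum 17
  x=7 (Zone IV, w=100) cum 117
  x=10 (Zone VII, w=250) cum 367  ← median
  x=15 (Zone V, w=35) cum 402
  x=16 (Zone I, w=30) cum 432
  x=17 (Zone VI, w=50) cum 482
  x=19 (Zone II, w=100) cum 582
⇒ x* = 10
y-coordinate, sorted with cumulative weight:
  y=1 (Zone III, w=10) cum 10
  y=2 (Zone II, w=100) cum 110
  y=4 (Zone I, w=30) cum 140
  y=5 (Zone VI, w=50) cum 190
  y=5 (Zone VII, w=250) cum 440  ← median
  y=10 (Zone VIII, w=7) cum 447
  y=15 (Zone IV, w=100) cum 547
  y=17 (Zone V, w=35) cum 582
⇒ y* = 5

(10, 5)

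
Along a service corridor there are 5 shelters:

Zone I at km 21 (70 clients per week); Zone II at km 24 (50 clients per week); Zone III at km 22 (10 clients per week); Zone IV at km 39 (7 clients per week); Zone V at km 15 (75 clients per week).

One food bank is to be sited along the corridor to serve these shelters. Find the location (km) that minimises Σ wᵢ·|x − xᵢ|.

For a sum of weighted absolute distances on a line, the optimum is the weighted median (not the mean). Total weight W = 212; half-weight = 106.
Sort by position and accumulate weight:
  km 15 (Zone V, w=75) → cum 75
  km 21 (Zone I, w=70) → cum 145  ≥ 106 → median here
  km 22 (Zone III, w=10) → cum 155
  km 24 (Zone II, w=50) → cum 205
  km 39 (Zone IV, w=7) → cum 212
Optimal location: km 21.

x = 21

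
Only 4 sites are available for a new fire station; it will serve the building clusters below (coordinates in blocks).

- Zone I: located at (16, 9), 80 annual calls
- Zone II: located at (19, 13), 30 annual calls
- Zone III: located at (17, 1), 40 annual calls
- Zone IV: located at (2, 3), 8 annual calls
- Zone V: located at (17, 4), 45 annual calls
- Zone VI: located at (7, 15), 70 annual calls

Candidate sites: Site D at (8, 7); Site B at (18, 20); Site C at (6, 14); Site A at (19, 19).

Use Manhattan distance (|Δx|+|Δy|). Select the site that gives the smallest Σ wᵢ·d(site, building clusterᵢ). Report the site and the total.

Site D, total 3160 blocks

Total weighted distance at each candidate:
  Site D (8, 7): total = 3160
  Site B (18, 20): total = 4229
  Site C (6, 14): total = 3785
  Site A (19, 19): total = 4169
Minimum is at Site D with total 3160 blocks.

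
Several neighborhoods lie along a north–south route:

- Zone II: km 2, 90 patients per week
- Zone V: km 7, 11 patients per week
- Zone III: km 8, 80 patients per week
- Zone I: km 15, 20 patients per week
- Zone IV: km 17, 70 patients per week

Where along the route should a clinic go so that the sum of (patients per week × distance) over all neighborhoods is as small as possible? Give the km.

x = 8

For a sum of weighted absolute distances on a line, the optimum is the weighted median (not the mean). Total weight W = 271; half-weight = 135.5.
Sort by position and accumulate weight:
  km 2 (Zone II, w=90) → cum 90
  km 7 (Zone V, w=11) → cum 101
  km 8 (Zone III, w=80) → cum 181  ≥ 135.5 → median here
  km 15 (Zone I, w=20) → cum 201
  km 17 (Zone IV, w=70) → cum 271
Optimal location: km 8.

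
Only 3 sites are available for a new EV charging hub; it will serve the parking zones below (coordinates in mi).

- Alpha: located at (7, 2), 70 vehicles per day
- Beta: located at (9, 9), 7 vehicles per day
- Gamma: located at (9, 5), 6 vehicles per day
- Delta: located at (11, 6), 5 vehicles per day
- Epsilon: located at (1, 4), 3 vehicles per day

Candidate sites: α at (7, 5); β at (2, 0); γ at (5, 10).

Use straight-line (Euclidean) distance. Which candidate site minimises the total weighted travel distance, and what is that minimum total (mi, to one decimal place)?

Total weighted distance at each candidate:
  α (7, 5): total = 292.2
  β (2, 0): total = 574.8
  γ (5, 10): total = 702.2
Minimum is at α with total 292.2 mi.

α, total 292.2 mi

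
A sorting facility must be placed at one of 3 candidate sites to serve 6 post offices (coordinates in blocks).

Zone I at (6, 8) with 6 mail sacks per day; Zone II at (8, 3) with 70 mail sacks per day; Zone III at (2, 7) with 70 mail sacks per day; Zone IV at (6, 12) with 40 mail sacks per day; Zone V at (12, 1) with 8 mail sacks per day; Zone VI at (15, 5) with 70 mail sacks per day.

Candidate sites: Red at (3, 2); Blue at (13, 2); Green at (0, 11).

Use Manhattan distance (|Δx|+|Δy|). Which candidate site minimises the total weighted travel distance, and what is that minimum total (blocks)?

Total weighted distance at each candidate:
  Red (3, 2): total = 2544
  Blue (13, 2): total = 2664
  Green (0, 11): total = 3520
Minimum is at Red with total 2544 blocks.

Red, total 2544 blocks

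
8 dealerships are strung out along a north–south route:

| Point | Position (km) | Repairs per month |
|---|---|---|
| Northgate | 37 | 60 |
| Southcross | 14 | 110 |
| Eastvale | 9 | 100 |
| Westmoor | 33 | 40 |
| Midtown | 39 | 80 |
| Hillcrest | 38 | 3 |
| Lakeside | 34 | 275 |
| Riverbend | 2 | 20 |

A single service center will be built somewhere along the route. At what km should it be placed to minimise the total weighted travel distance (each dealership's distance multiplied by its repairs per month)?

x = 34

For a sum of weighted absolute distances on a line, the optimum is the weighted median (not the mean). Total weight W = 688; half-weight = 344.
Sort by position and accumulate weight:
  km 2 (Riverbend, w=20) → cum 20
  km 9 (Eastvale, w=100) → cum 120
  km 14 (Southcross, w=110) → cum 230
  km 33 (Westmoor, w=40) → cum 270
  km 34 (Lakeside, w=275) → cum 545  ≥ 344 → median here
  km 37 (Northgate, w=60) → cum 605
  km 38 (Hillcrest, w=3) → cum 608
  km 39 (Midtown, w=80) → cum 688
Optimal location: km 34.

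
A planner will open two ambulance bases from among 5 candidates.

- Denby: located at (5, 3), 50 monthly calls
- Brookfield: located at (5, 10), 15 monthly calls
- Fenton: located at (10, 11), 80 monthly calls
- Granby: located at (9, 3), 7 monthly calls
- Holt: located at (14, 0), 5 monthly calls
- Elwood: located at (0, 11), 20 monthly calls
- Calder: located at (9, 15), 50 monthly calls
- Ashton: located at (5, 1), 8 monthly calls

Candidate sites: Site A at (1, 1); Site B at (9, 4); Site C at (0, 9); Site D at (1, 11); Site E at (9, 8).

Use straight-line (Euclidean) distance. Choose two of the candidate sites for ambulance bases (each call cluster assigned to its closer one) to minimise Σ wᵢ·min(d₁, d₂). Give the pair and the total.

Evaluate every pair (each demand assigned to the nearer of the two):
  {Site B, Site E}: total = 1145.0
  {Site D, Site E}: total = 1151.7
  {Site C, Site E}: total = 1176.9
  {Site A, Site E}: total = 1197.6
  {Site B, Site D}: total = 1379.9
  {Site B, Site C}: total = 1508.2
  {Site A, Site D}: total = 1627.6
  {Site A, Site B}: total = 1702.0
  {Site A, Site C}: total = 1851.7
  {Site C, Site D}: total = 1874.0
Best pair: {Site B, Site E} with total 1145.0.

{Site B, Site E}, total 1145.0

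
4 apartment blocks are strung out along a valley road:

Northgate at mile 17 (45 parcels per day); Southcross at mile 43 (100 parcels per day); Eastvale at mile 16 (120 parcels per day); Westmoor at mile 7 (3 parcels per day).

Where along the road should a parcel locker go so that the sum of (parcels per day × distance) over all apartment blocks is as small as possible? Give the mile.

For a sum of weighted absolute distances on a line, the optimum is the weighted median (not the mean). Total weight W = 268; half-weight = 134.
Sort by position and accumulate weight:
  mile 7 (Westmoor, w=3) → cum 3
  mile 16 (Eastvale, w=120) → cum 123
  mile 17 (Northgate, w=45) → cum 168  ≥ 134 → median here
  mile 43 (Southcross, w=100) → cum 268
Optimal location: mile 17.

x = 17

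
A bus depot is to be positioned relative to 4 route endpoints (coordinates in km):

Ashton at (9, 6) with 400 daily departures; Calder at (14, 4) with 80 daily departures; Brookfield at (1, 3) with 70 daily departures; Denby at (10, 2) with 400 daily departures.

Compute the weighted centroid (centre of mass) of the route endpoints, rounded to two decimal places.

(9.25, 3.93)

The minimiser of Σwᵢ‖p−pᵢ‖² is the weighted centroid p* = (Σwᵢpᵢ)/(Σwᵢ).
Σwᵢ = 950.
Σwᵢxᵢ = 400·9 + 80·14 + 70·1 + 400·10 = 8790.
Σwᵢyᵢ = 400·6 + 80·4 + 70·3 + 400·2 = 3730.
x* = 8790/950 = 9.25, y* = 3730/950 = 3.93.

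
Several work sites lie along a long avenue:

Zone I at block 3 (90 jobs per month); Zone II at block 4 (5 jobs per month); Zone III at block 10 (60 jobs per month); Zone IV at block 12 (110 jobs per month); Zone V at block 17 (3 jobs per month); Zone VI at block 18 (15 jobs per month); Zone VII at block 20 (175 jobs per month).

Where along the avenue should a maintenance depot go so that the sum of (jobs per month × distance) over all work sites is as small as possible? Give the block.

For a sum of weighted absolute distances on a line, the optimum is the weighted median (not the mean). Total weight W = 458; half-weight = 229.
Sort by position and accumulate weight:
  block 3 (Zone I, w=90) → cum 90
  block 4 (Zone II, w=5) → cum 95
  block 10 (Zone III, w=60) → cum 155
  block 12 (Zone IV, w=110) → cum 265  ≥ 229 → median here
  block 17 (Zone V, w=3) → cum 268
  block 18 (Zone VI, w=15) → cum 283
  block 20 (Zone VII, w=175) → cum 458
Optimal location: block 12.

x = 12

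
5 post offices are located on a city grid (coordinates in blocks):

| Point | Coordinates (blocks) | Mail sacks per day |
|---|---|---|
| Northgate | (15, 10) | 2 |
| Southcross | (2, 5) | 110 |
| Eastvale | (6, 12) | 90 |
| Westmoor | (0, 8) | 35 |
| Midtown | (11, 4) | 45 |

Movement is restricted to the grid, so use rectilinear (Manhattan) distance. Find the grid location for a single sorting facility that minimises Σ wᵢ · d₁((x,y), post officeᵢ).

Manhattan distance separates: Σwᵢ(|x−xᵢ|+|y−yᵢ|) = Σwᵢ|x−xᵢ| + Σwᵢ|y−yᵢ|, so x and y are optimised independently as 1-D weighted medians.
Total weight W = 282; half = 141.
x-coordinate, sorted with cumulative weight:
  x=0 (Westmoor, w=35) cum 35
  x=2 (Southcross, w=110) cum 145  ← median
  x=6 (Eastvale, w=90) cum 235
  x=11 (Midtown, w=45) cum 280
  x=15 (Northgate, w=2) cum 282
⇒ x* = 2
y-coordinate, sorted with cumulative weight:
  y=4 (Midtown, w=45) cum 45
  y=5 (Southcross, w=110) cum 155  ← median
  y=8 (Westmoor, w=35) cum 190
  y=10 (Northgate, w=2) cum 192
  y=12 (Eastvale, w=90) cum 282
⇒ y* = 5

(2, 5)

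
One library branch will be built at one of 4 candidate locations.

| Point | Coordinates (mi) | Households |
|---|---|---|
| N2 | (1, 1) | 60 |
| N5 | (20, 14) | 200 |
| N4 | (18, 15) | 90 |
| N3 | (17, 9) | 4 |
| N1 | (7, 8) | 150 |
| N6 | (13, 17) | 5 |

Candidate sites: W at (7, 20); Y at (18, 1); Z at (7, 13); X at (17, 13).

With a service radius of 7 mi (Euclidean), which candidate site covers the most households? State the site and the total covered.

Coverage radius r = 7 mi; a point is covered iff (Δx)²+(Δy)² ≤ 7² = 49.
  W (7, 20): covers {N6} → 5
  Y (18, 1): covers {none} → 0
  Z (7, 13): covers {N1} → 150
  X (17, 13): covers {N5, N4, N3, N6} → 299
Maximum coverage at X: 299 households.

X, covering 299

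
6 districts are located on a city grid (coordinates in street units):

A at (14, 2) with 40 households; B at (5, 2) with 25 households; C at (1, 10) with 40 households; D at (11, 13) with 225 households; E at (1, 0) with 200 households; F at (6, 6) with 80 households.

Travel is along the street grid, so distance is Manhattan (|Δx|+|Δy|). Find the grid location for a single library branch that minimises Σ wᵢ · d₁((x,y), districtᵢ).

Manhattan distance separates: Σwᵢ(|x−xᵢ|+|y−yᵢ|) = Σwᵢ|x−xᵢ| + Σwᵢ|y−yᵢ|, so x and y are optimised independently as 1-D weighted medians.
Total weight W = 610; half = 305.
x-coordinate, sorted with cumulative weight:
  x=1 (C, w=40) cum 40
  x=1 (E, w=200) cum 240
  x=5 (B, w=25) cum 265
  x=6 (F, w=80) cum 345  ← median
  x=11 (D, w=225) cum 570
  x=14 (A, w=40) cum 610
⇒ x* = 6
y-coordinate, sorted with cumulative weight:
  y=0 (E, w=200) cum 200
  y=2 (A, w=40) cum 240
  y=2 (B, w=25) cum 265
  y=6 (F, w=80) cum 345  ← median
  y=10 (C, w=40) cum 385
  y=13 (D, w=225) cum 610
⇒ y* = 6

(6, 6)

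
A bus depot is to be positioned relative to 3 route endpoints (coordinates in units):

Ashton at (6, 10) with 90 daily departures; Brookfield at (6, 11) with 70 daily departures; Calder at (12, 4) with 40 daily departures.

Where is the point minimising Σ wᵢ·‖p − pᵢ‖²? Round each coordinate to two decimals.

(7.20, 9.15)

The minimiser of Σwᵢ‖p−pᵢ‖² is the weighted centroid p* = (Σwᵢpᵢ)/(Σwᵢ).
Σwᵢ = 200.
Σwᵢxᵢ = 90·6 + 70·6 + 40·12 = 1440.
Σwᵢyᵢ = 90·10 + 70·11 + 40·4 = 1830.
x* = 1440/200 = 7.20, y* = 1830/200 = 9.15.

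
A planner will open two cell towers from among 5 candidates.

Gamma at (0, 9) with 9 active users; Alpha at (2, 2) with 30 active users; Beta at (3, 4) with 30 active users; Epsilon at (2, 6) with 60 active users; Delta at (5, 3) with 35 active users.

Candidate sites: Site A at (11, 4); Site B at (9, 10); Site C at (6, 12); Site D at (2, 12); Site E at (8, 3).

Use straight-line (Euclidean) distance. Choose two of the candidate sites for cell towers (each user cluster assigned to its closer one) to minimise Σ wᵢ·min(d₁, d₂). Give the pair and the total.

{Site D, Site E}, total 832.9

Evaluate every pair (each demand assigned to the nearer of the two):
  {Site D, Site E}: total = 832.9
  {Site C, Site E}: total = 903.3
  {Site B, Site E}: total = 924.4
  {Site A, Site E}: total = 932.9
  {Site A, Site D}: total = 1121.9
  {Site B, Site D}: total = 1216.5
  {Site A, Site C}: total = 1222.5
  {Site C, Site D}: total = 1251.3
  {Site A, Site B}: total = 1294.7
  {Site B, Site C}: total = 1348.7
Best pair: {Site D, Site E} with total 832.9.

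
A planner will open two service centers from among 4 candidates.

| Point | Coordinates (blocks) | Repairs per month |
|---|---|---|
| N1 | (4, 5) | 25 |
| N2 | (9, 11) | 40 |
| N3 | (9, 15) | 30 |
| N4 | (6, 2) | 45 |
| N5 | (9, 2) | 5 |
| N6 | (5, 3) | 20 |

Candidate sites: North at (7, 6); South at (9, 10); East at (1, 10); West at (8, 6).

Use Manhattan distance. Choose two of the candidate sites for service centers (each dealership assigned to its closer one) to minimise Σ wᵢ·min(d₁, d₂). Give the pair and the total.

{North, South}, total 645

Evaluate every pair (each demand assigned to the nearer of the two):
  {North, South}: total = 645
  {South, West}: total = 730
  {North, West}: total = 990
  {North, East}: total = 1065
  {East, West}: total = 1080
  {South, East}: total = 1145
Best pair: {North, South} with total 645.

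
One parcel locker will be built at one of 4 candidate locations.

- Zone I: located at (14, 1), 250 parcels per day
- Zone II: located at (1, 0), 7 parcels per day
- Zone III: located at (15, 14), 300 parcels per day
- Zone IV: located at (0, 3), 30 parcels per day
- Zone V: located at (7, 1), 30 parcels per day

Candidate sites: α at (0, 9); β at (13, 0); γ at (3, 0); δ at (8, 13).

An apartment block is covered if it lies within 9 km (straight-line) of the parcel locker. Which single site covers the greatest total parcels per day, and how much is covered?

δ, covering 300

Coverage radius r = 9 km; a point is covered iff (Δx)²+(Δy)² ≤ 9² = 81.
  α (0, 9): covers {Zone IV} → 30
  β (13, 0): covers {Zone I, Zone V} → 280
  γ (3, 0): covers {Zone II, Zone IV, Zone V} → 67
  δ (8, 13): covers {Zone III} → 300
Maximum coverage at δ: 300 parcels per day.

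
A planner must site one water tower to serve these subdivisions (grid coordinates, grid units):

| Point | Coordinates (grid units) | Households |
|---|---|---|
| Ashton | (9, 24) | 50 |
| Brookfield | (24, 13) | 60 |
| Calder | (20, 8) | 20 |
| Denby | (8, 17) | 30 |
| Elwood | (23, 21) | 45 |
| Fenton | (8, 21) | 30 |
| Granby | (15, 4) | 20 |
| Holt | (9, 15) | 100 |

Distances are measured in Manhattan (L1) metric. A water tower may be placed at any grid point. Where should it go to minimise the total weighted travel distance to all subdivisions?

Manhattan distance separates: Σwᵢ(|x−xᵢ|+|y−yᵢ|) = Σwᵢ|x−xᵢ| + Σwᵢ|y−yᵢ|, so x and y are optimised independently as 1-D weighted medians.
Total weight W = 355; half = 177.5.
x-coordinate, sorted with cumulative weight:
  x=8 (Denby, w=30) cum 30
  x=8 (Fenton, w=30) cum 60
  x=9 (Ashton, w=50) cum 110
  x=9 (Holt, w=100) cum 210  ← median
  x=15 (Granby, w=20) cum 230
  x=20 (Calder, w=20) cum 250
  x=23 (Elwood, w=45) cum 295
  x=24 (Brookfield, w=60) cum 355
⇒ x* = 9
y-coordinate, sorted with cumulative weight:
  y=4 (Granby, w=20) cum 20
  y=8 (Calder, w=20) cum 40
  y=13 (Brookfield, w=60) cum 100
  y=15 (Holt, w=100) cum 200  ← median
  y=17 (Denby, w=30) cum 230
  y=21 (Elwood, w=45) cum 275
  y=21 (Fenton, w=30) cum 305
  y=24 (Ashton, w=50) cum 355
⇒ y* = 15

(9, 15)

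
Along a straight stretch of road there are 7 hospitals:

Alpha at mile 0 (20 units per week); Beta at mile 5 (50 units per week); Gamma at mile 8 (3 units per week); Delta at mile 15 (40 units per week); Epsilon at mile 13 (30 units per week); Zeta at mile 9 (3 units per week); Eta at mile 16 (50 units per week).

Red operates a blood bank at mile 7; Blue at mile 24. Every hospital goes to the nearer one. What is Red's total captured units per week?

The indifferent point is the midpoint (7+24)/2 = 15.5; hospitals left of it (closer to Red at 7) go to Red, those right go to Blue.
  Alpha at 0 (w=20) → Red
  Beta at 5 (w=50) → Red
  Gamma at 8 (w=3) → Red
  Zeta at 9 (w=3) → Red
  Epsilon at 13 (w=30) → Red
  Delta at 15 (w=40) → Red
  Eta at 16 (w=50) → Blue
Red captures 146; Blue captures 50.

146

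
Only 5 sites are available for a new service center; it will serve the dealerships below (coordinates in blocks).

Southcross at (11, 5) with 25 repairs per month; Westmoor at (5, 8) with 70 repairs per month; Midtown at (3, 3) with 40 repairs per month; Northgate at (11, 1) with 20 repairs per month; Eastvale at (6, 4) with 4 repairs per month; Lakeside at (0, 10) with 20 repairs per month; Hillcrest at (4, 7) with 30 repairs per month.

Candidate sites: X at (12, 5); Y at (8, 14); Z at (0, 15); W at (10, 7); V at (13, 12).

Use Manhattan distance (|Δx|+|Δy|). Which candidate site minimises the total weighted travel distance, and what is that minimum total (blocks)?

Total weighted distance at each candidate:
  X (12, 5): total = 1933
  Y (8, 14): total = 2508
  Z (0, 15): total = 2993
  W (10, 7): total = 1543
  V (13, 12): total = 2865
Minimum is at W with total 1543 blocks.

W, total 1543 blocks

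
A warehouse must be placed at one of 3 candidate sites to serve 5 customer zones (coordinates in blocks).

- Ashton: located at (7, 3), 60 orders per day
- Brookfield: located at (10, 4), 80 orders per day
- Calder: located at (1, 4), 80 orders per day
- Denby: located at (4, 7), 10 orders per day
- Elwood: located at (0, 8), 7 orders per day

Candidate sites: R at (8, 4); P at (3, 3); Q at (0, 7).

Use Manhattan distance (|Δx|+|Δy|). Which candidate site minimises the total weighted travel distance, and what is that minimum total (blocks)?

Total weighted distance at each candidate:
  R (8, 4): total = 994
  P (3, 3): total = 1226
  Q (0, 7): total = 2067
Minimum is at R with total 994 blocks.

R, total 994 blocks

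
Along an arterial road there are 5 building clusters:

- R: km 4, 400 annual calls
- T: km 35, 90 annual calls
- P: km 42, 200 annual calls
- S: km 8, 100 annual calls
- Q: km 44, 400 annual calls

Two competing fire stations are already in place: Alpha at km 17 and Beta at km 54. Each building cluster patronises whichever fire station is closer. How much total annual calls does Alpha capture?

590

The indifferent point is the midpoint (17+54)/2 = 35.5; building clusters left of it (closer to Alpha at 17) go to Alpha, those right go to Beta.
  R at 4 (w=400) → Alpha
  S at 8 (w=100) → Alpha
  T at 35 (w=90) → Alpha
  P at 42 (w=200) → Beta
  Q at 44 (w=400) → Beta
Alpha captures 590; Beta captures 600.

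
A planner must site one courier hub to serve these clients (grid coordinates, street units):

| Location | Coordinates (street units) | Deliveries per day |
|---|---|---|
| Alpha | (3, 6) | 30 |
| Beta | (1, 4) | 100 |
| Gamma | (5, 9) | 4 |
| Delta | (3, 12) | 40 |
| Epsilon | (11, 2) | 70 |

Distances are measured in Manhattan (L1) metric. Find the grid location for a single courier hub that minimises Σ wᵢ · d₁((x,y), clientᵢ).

(3, 4)

Manhattan distance separates: Σwᵢ(|x−xᵢ|+|y−yᵢ|) = Σwᵢ|x−xᵢ| + Σwᵢ|y−yᵢ|, so x and y are optimised independently as 1-D weighted medians.
Total weight W = 244; half = 122.
x-coordinate, sorted with cumulative weight:
  x=1 (Beta, w=100) cum 100
  x=3 (Alpha, w=30) cum 130  ← median
  x=3 (Delta, w=40) cum 170
  x=5 (Gamma, w=4) cum 174
  x=11 (Epsilon, w=70) cum 244
⇒ x* = 3
y-coordinate, sorted with cumulative weight:
  y=2 (Epsilon, w=70) cum 70
  y=4 (Beta, w=100) cum 170  ← median
  y=6 (Alpha, w=30) cum 200
  y=9 (Gamma, w=4) cum 204
  y=12 (Delta, w=40) cum 244
⇒ y* = 4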